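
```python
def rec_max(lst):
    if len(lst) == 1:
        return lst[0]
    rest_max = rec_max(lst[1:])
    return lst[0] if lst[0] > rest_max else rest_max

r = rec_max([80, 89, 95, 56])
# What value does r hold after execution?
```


rec_max([80, 89, 95, 56])
= compare 80 with rec_max([89, 95, 56])
= compare 89 with rec_max([95, 56])
= compare 95 with rec_max([56])
Base: rec_max([56]) = 56
compare 95 with 56: max = 95
compare 89 with 95: max = 95
compare 80 with 95: max = 95
= 95


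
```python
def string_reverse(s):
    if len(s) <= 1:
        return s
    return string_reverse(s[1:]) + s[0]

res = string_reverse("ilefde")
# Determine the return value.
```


string_reverse("ilefde")
= string_reverse("lefde") + "i"
= string_reverse("efde") + "l" + "i"
= string_reverse("fde") + "e" + "l" + "i"
= string_reverse("de") + "f" + "e" + "l" + "i"
= string_reverse("e") + "d" + "f" + "e" + "l" + "i"
= "e" + "d" + "f" + "e" + "l" + "i"
= "edfeli"


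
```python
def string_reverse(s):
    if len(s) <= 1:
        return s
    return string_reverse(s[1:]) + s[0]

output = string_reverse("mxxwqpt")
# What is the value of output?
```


string_reverse("mxxwqpt")
= string_reverse("xxwqpt") + "m"
= string_reverse("xwqpt") + "x" + "m"
= string_reverse("wqpt") + "x" + "x" + "m"
= string_reverse("qpt") + "w" + "x" + "x" + "m"
= string_reverse("pt") + "q" + "w" + "x" + "x" + "m"
= string_reverse("t") + "p" + "q" + "w" + "x" + "x" + "m"
= "t" + "p" + "q" + "w" + "x" + "x" + "m"
= "tpqwxxm"


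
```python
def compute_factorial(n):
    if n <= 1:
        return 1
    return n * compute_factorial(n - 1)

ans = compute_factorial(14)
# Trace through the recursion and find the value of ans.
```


compute_factorial(14)
= 14 * compute_factorial(13)
= 14 * 13 * compute_factorial(12)
= 14 * 13 * 12 * compute_factorial(11)
= 14 * 13 * 12 * 11 * compute_factorial(10)
= 14 * 13 * 12 * 11 * 10 * compute_factorial(9)
= 14 * 13 * 12 * 11 * 10 * 9 * compute_factorial(8)
= 14 * 13 * 12 * 11 * 10 * 9 * 8 * compute_factorial(7)
= 14 * 13 * 12 * 11 * 10 * 9 * 8 * 7 * compute_factorial(6)
= 14 * 13 * 12 * 11 * 10 * 9 * 8 * 7 * 6 * compute_factorial(5)
= 14 * 13 * 12 * 11 * 10 * 9 * 8 * 7 * 6 * 5 * compute_factorial(4)
= 14 * 13 * 12 * 11 * 10 * 9 * 8 * 7 * 6 * 5 * 4 * compute_factorial(3)
= 14 * 13 * 12 * 11 * 10 * 9 * 8 * 7 * 6 * 5 * 4 * 3 * compute_factorial(2)
= 14 * 13 * 12 * 11 * 10 * 9 * 8 * 7 * 6 * 5 * 4 * 3 * 2 * compute_factorial(1)
= 14 * 13 * 12 * 11 * 10 * 9 * 8 * 7 * 6 * 5 * 4 * 3 * 2 * 1
= 87178291200


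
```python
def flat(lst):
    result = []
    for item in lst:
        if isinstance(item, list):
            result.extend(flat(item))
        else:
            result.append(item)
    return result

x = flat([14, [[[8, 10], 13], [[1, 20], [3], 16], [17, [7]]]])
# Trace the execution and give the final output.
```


flat([14, [[[8, 10], 13], [[1, 20], [3], 16], [17, [7]]]])
Processing each element:
  14 is not a list -> append 14
  [[[8, 10], 13], [[1, 20], [3], 16], [17, [7]]] is a list -> flat recursively -> [8, 10, 13, 1, 20, 3, 16, 17, 7]
= [14, 8, 10, 13, 1, 20, 3, 16, 17, 7]


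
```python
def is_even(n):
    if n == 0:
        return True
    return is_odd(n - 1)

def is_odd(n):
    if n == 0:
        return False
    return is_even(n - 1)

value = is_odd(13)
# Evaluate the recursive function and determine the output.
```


is_odd(13)
= is_even(12)
= is_odd(11)
= is_even(10)
= is_odd(9)
= is_even(8)
= is_odd(7)
= is_even(6)
= is_odd(5)
= is_even(4)
= is_odd(3)
= is_even(2)
= is_odd(1)
= is_even(0)
n == 0: return True
= True


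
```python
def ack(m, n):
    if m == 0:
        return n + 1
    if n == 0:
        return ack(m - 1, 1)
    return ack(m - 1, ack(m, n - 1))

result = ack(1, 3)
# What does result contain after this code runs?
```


ack(1, 3)
= ack(0, ack(1, 2))
First compute ack(1, 2) = 4
= ack(0, 4)
= 5


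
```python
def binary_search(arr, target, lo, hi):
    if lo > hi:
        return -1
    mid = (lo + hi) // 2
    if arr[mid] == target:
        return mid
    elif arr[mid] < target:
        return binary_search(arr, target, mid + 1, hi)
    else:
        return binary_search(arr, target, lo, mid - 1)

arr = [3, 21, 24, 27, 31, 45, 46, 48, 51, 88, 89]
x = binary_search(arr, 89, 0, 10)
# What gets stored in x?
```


binary_search(arr, 89, 0, 10)
lo=0, hi=10, mid=5, arr[mid]=45
45 < 89, search right half
lo=6, hi=10, mid=8, arr[mid]=51
51 < 89, search right half
lo=9, hi=10, mid=9, arr[mid]=88
88 < 89, search right half
lo=10, hi=10, mid=10, arr[mid]=89
arr[10] == 89, found at index 10
= 10


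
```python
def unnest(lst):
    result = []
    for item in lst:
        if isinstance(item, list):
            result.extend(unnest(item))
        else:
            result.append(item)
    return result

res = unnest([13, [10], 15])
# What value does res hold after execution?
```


unnest([13, [10], 15])
Processing each element:
  13 is not a list -> append 13
  [10] is a list -> unnest recursively -> [10]
  15 is not a list -> append 15
= [13, 10, 15]


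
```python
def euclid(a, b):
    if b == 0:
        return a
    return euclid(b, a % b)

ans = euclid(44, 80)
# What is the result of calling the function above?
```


euclid(44, 80)
= euclid(80, 44 % 80) = euclid(80, 44)
= euclid(44, 80 % 44) = euclid(44, 36)
= euclid(36, 44 % 36) = euclid(36, 8)
= euclid(8, 36 % 8) = euclid(8, 4)
= euclid(4, 8 % 4) = euclid(4, 0)
b == 0, return a = 4


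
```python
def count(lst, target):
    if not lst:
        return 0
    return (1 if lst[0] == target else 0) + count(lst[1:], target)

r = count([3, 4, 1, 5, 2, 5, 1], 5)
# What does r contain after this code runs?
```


count([3, 4, 1, 5, 2, 5, 1], 5)
lst[0]=3 != 5: 0 + count([4, 1, 5, 2, 5, 1], 5)
lst[0]=4 != 5: 0 + count([1, 5, 2, 5, 1], 5)
lst[0]=1 != 5: 0 + count([5, 2, 5, 1], 5)
lst[0]=5 == 5: 1 + count([2, 5, 1], 5)
lst[0]=2 != 5: 0 + count([5, 1], 5)
lst[0]=5 == 5: 1 + count([1], 5)
lst[0]=1 != 5: 0 + count([], 5)
= 2


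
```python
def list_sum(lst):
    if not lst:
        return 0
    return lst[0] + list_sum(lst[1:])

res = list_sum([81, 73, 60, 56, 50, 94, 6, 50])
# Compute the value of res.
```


list_sum([81, 73, 60, 56, 50, 94, 6, 50])
= 81 + list_sum([73, 60, 56, 50, 94, 6, 50])
= 81 + 73 + list_sum([60, 56, 50, 94, 6, 50])
= 81 + 73 + 60 + list_sum([56, 50, 94, 6, 50])
= 81 + 73 + 60 + 56 + list_sum([50, 94, 6, 50])
= 81 + 73 + 60 + 56 + 50 + list_sum([94, 6, 50])
= 81 + 73 + 60 + 56 + 50 + 94 + list_sum([6, 50])
= 81 + 73 + 60 + 56 + 50 + 94 + 6 + list_sum([50])
= 81 + 73 + 60 + 56 + 50 + 94 + 6 + 50 + list_sum([])
= 81 + 73 + 60 + 56 + 50 + 94 + 6 + 50 + 0
= 470


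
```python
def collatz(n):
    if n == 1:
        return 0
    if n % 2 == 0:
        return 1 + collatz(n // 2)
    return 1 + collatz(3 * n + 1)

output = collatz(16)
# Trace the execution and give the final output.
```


collatz(16)
16 is even -> collatz(8)
8 is even -> collatz(4)
4 is even -> collatz(2)
2 is even -> collatz(1)
Reached 1 after 4 steps
= 4


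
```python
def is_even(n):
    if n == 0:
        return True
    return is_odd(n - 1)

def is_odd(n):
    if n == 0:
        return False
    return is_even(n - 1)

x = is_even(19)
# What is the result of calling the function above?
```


is_even(19)
= is_odd(18)
= is_even(17)
= is_odd(16)
= is_even(15)
= is_odd(14)
= is_even(13)
= is_odd(12)
= is_even(11)
= is_odd(10)
= is_even(9)
= is_odd(8)
= is_even(7)
= is_odd(6)
= is_even(5)
= is_odd(4)
= is_even(3)
= is_odd(2)
= is_even(1)
= is_odd(0)
n == 0: return False
= False


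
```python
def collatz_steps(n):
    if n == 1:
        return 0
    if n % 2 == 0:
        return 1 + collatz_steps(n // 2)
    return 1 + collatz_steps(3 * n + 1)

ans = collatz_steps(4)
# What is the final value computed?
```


collatz_steps(4)
4 is even -> collatz_steps(2)
2 is even -> collatz_steps(1)
Reached 1 after 2 steps
= 2


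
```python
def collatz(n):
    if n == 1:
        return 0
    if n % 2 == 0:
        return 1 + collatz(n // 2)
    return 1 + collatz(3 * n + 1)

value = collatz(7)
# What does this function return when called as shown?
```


collatz(7)
7 is odd -> 3*7+1 = 22 -> collatz(22)
22 is even -> collatz(11)
11 is odd -> 3*11+1 = 34 -> collatz(34)
34 is even -> collatz(17)
17 is odd -> 3*17+1 = 52 -> collatz(52)
52 is even -> collatz(26)
26 is even -> collatz(13)
13 is odd -> 3*13+1 = 40 -> collatz(40)
40 is even -> collatz(20)
20 is even -> collatz(10)
10 is even -> collatz(5)
5 is odd -> 3*5+1 = 16 -> collatz(16)
16 is even -> collatz(8)
8 is even -> collatz(4)
4 is even -> collatz(2)
2 is even -> collatz(1)
Reached 1 after 16 steps
= 16


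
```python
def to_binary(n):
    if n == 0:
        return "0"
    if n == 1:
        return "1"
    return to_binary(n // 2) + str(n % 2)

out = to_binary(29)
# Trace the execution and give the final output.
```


to_binary(29)
= to_binary(14) + "1"
= to_binary(7) + "0" + "1"
= to_binary(3) + "1" + "0" + "1"
= to_binary(1) + "1" + "1" + "0" + "1"
= "1" + "1" + "1" + "0" + "1"
= "11101"


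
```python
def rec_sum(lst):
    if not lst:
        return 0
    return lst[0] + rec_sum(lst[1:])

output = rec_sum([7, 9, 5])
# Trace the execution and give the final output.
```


rec_sum([7, 9, 5])
= 7 + rec_sum([9, 5])
= 7 + 9 + rec_sum([5])
= 7 + 9 + 5 + rec_sum([])
= 7 + 9 + 5 + 0
= 21


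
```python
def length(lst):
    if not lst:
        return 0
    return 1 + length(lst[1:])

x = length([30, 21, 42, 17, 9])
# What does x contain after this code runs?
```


length([30, 21, 42, 17, 9])
= 1 + length([21, 42, 17, 9])
= 1 + 1 + length([42, 17, 9])
= 1 + 1 + 1 + length([17, 9])
= 1 + 1 + 1 + 1 + length([9])
= 1 + 1 + 1 + 1 + 1 + length([])
= 1 + 1 + 1 + 1 + 1 + 0
= 5


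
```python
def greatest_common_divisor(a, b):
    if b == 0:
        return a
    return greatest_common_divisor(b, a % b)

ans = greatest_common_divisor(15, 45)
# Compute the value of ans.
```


greatest_common_divisor(15, 45)
= greatest_common_divisor(45, 15 % 45) = greatest_common_divisor(45, 15)
= greatest_common_divisor(15, 45 % 15) = greatest_common_divisor(15, 0)
b == 0, return a = 15


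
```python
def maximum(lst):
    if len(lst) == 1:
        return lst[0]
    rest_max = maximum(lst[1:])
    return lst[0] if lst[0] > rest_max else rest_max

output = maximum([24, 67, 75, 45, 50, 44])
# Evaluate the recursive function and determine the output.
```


maximum([24, 67, 75, 45, 50, 44])
= compare 24 with maximum([67, 75, 45, 50, 44])
= compare 67 with maximum([75, 45, 50, 44])
= compare 75 with maximum([45, 50, 44])
= compare 45 with maximum([50, 44])
= compare 50 with maximum([44])
Base: maximum([44]) = 44
compare 50 with 44: max = 50
compare 45 with 50: max = 50
compare 75 with 50: max = 75
compare 67 with 75: max = 75
compare 24 with 75: max = 75
= 75


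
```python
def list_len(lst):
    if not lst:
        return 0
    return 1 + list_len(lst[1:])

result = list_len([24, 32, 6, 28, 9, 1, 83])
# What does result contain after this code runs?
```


list_len([24, 32, 6, 28, 9, 1, 83])
= 1 + list_len([32, 6, 28, 9, 1, 83])
= 1 + 1 + list_len([6, 28, 9, 1, 83])
= 1 + 1 + 1 + list_len([28, 9, 1, 83])
= 1 + 1 + 1 + 1 + list_len([9, 1, 83])
= 1 + 1 + 1 + 1 + 1 + list_len([1, 83])
= 1 + 1 + 1 + 1 + 1 + 1 + list_len([83])
= 1 + 1 + 1 + 1 + 1 + 1 + 1 + list_len([])
= 1 + 1 + 1 + 1 + 1 + 1 + 1 + 0
= 7


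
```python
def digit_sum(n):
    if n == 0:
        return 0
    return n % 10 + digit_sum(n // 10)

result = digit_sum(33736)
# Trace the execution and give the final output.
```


digit_sum(33736)
= 6 + digit_sum(3373)
= 6 + 3 + digit_sum(337)
= 6 + 3 + 7 + digit_sum(33)
= 6 + 3 + 7 + 3 + digit_sum(3)
= 6 + 3 + 7 + 3 + 3 + digit_sum(0)
= 6 + 3 + 7 + 3 + 3 + 0
= 22


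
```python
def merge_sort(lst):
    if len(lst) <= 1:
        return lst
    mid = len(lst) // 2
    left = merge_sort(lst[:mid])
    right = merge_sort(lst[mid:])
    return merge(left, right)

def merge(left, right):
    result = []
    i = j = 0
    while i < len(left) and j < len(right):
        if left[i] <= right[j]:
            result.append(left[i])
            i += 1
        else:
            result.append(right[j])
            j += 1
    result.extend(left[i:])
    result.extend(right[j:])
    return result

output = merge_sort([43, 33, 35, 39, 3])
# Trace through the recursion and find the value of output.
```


merge_sort([43, 33, 35, 39, 3])
Split into [43, 33] and [35, 39, 3]
Left sorted: [33, 43]
Right sorted: [3, 35, 39]
Merge [33, 43] and [3, 35, 39]
= [3, 33, 35, 39, 43]


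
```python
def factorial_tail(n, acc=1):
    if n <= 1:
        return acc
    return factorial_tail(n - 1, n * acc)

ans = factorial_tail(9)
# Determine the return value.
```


factorial_tail(9, 1)
= factorial_tail(8, 9 * 1) = factorial_tail(8, 9)
= factorial_tail(7, 8 * 9) = factorial_tail(7, 72)
= factorial_tail(6, 7 * 72) = factorial_tail(6, 504)
= factorial_tail(5, 6 * 504) = factorial_tail(5, 3024)
= factorial_tail(4, 5 * 3024) = factorial_tail(4, 15120)
= factorial_tail(3, 4 * 15120) = factorial_tail(3, 60480)
= factorial_tail(2, 3 * 60480) = factorial_tail(2, 181440)
= factorial_tail(1, 2 * 181440) = factorial_tail(1, 362880)
n <= 1, return acc = 362880


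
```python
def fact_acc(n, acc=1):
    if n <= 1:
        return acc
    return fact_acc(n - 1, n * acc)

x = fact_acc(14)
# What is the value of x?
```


fact_acc(14, 1)
= fact_acc(13, 14 * 1) = fact_acc(13, 14)
= fact_acc(12, 13 * 14) = fact_acc(12, 182)
= fact_acc(11, 12 * 182) = fact_acc(11, 2184)
= fact_acc(10, 11 * 2184) = fact_acc(10, 24024)
= fact_acc(9, 10 * 24024) = fact_acc(9, 240240)
= fact_acc(8, 9 * 240240) = fact_acc(8, 2162160)
= fact_acc(7, 8 * 2162160) = fact_acc(7, 17297280)
= fact_acc(6, 7 * 17297280) = fact_acc(6, 121080960)
= fact_acc(5, 6 * 121080960) = fact_acc(5, 726485760)
= fact_acc(4, 5 * 726485760) = fact_acc(4, 3632428800)
= fact_acc(3, 4 * 3632428800) = fact_acc(3, 14529715200)
= fact_acc(2, 3 * 14529715200) = fact_acc(2, 43589145600)
= fact_acc(1, 2 * 43589145600) = fact_acc(1, 87178291200)
n <= 1, return acc = 87178291200


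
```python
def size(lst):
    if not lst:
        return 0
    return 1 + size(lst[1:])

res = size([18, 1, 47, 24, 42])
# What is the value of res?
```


size([18, 1, 47, 24, 42])
= 1 + size([1, 47, 24, 42])
= 1 + 1 + size([47, 24, 42])
= 1 + 1 + 1 + size([24, 42])
= 1 + 1 + 1 + 1 + size([42])
= 1 + 1 + 1 + 1 + 1 + size([])
= 1 + 1 + 1 + 1 + 1 + 0
= 5


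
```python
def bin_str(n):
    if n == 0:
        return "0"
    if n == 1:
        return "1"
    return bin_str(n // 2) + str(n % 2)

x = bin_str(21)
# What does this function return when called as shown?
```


bin_str(21)
= bin_str(10) + "1"
= bin_str(5) + "0" + "1"
= bin_str(2) + "1" + "0" + "1"
= bin_str(1) + "0" + "1" + "0" + "1"
= "1" + "0" + "1" + "0" + "1"
= "10101"


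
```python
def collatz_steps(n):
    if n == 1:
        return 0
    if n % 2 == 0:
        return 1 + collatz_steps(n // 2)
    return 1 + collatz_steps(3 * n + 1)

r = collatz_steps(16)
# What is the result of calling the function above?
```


collatz_steps(16)
16 is even -> collatz_steps(8)
8 is even -> collatz_steps(4)
4 is even -> collatz_steps(2)
2 is even -> collatz_steps(1)
Reached 1 after 4 steps
= 4


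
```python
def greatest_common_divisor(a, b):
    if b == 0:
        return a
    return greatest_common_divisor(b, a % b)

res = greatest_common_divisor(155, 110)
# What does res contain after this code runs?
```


greatest_common_divisor(155, 110)
= greatest_common_divisor(110, 155 % 110) = greatest_common_divisor(110, 45)
= greatest_common_divisor(45, 110 % 45) = greatest_common_divisor(45, 20)
= greatest_common_divisor(20, 45 % 20) = greatest_common_divisor(20, 5)
= greatest_common_divisor(5, 20 % 5) = greatest_common_divisor(5, 0)
b == 0, return a = 5


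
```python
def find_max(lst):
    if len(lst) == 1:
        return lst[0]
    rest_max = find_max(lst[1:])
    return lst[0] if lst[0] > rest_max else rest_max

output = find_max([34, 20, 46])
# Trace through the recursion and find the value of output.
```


find_max([34, 20, 46])
= compare 34 with find_max([20, 46])
= compare 20 with find_max([46])
Base: find_max([46]) = 46
compare 20 with 46: max = 46
compare 34 with 46: max = 46
= 46


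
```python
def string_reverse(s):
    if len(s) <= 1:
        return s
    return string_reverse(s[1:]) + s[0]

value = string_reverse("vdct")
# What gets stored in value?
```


string_reverse("vdct")
= string_reverse("dct") + "v"
= string_reverse("ct") + "d" + "v"
= string_reverse("t") + "c" + "d" + "v"
= "t" + "c" + "d" + "v"
= "tcdv"


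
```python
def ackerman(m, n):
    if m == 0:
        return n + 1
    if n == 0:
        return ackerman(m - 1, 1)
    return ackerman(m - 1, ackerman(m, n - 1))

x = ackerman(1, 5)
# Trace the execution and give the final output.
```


ackerman(1, 5)
= ackerman(0, ackerman(1, 4))
First compute ackerman(1, 4) = 6
= ackerman(0, 6)
= 7


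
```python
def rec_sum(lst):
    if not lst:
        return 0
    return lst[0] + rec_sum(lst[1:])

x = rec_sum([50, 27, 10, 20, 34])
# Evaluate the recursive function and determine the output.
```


rec_sum([50, 27, 10, 20, 34])
= 50 + rec_sum([27, 10, 20, 34])
= 50 + 27 + rec_sum([10, 20, 34])
= 50 + 27 + 10 + rec_sum([20, 34])
= 50 + 27 + 10 + 20 + rec_sum([34])
= 50 + 27 + 10 + 20 + 34 + rec_sum([])
= 50 + 27 + 10 + 20 + 34 + 0
= 141


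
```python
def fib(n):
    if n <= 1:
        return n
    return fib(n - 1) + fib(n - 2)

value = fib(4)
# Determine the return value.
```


fib(4)
= fib(3) + fib(2)
= (fib(2) + fib(1)) + fib(2)
Computing bottom-up: fib(0)=0, fib(1)=1, fib(2)=1, fib(3)=2, fib(4)=3
= 3


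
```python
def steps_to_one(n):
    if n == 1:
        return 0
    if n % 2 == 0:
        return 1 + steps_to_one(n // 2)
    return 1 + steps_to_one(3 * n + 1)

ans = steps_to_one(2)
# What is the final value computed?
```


steps_to_one(2)
2 is even -> steps_to_one(1)
Reached 1 after 1 steps
= 1


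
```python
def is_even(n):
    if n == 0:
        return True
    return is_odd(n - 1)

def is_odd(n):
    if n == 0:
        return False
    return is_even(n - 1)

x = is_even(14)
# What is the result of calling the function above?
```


is_even(14)
= is_odd(13)
= is_even(12)
= is_odd(11)
= is_even(10)
= is_odd(9)
= is_even(8)
= is_odd(7)
= is_even(6)
= is_odd(5)
= is_even(4)
= is_odd(3)
= is_even(2)
= is_odd(1)
= is_even(0)
n == 0: return True
= True


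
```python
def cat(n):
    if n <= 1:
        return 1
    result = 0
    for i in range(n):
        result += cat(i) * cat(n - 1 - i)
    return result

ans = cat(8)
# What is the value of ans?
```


cat(8)
= sum of cat(i) * cat(8-1-i) for i in 0..7
First compute sub-values bottom-up:
  cat(0) = 1, cat(1) = 1
  cat(2) = 1*1 + 1*1 = 2
  cat(3) = 1*2 + 1*1 + 2*1 = 5
  cat(4) = 1*5 + 1*2 + 2*1 + 5*1 = 14
  cat(5) = 1*14 + 1*5 + 2*2 + 5*1 + 14*1 = 42
  cat(6) = 1*42 + 1*14 + 2*5 + 5*2 + 14*1 + 42*1 = 132
  cat(7) = 1*132 + 1*42 + 2*14 + 5*5 + 14*2 + 42*1 + 132*1 = 429
Now cat(8):
  cat(0)*cat(7) = 1*429 = 429
  cat(1)*cat(6) = 1*132 = 132
  cat(2)*cat(5) = 2*42 = 84
  cat(3)*cat(4) = 5*14 = 70
  cat(4)*cat(3) = 14*5 = 70
  cat(5)*cat(2) = 42*2 = 84
  cat(6)*cat(1) = 132*1 = 132
  cat(7)*cat(0) = 429*1 = 429
= 429 + 132 + 84 + 70 + 70 + 84 + 132 + 429
= 1430


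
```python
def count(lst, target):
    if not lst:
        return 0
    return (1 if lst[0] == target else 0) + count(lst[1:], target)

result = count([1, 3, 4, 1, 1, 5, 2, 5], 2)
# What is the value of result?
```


count([1, 3, 4, 1, 1, 5, 2, 5], 2)
lst[0]=1 != 2: 0 + count([3, 4, 1, 1, 5, 2, 5], 2)
lst[0]=3 != 2: 0 + count([4, 1, 1, 5, 2, 5], 2)
lst[0]=4 != 2: 0 + count([1, 1, 5, 2, 5], 2)
lst[0]=1 != 2: 0 + count([1, 5, 2, 5], 2)
lst[0]=1 != 2: 0 + count([5, 2, 5], 2)
lst[0]=5 != 2: 0 + count([2, 5], 2)
lst[0]=2 == 2: 1 + count([5], 2)
lst[0]=5 != 2: 0 + count([], 2)
= 1


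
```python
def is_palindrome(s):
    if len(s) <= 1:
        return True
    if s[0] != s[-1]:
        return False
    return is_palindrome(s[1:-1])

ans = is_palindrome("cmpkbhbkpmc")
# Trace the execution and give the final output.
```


is_palindrome("cmpkbhbkpmc")
"cmpkbhbkpmc": s[0]='c' == s[-1]='c' -> is_palindrome("mpkbhbkpm")
"mpkbhbkpm": s[0]='m' == s[-1]='m' -> is_palindrome("pkbhbkp")
"pkbhbkp": s[0]='p' == s[-1]='p' -> is_palindrome("kbhbk")
"kbhbk": s[0]='k' == s[-1]='k' -> is_palindrome("bhb")
"bhb": s[0]='b' == s[-1]='b' -> is_palindrome("h")
"h": len <= 1 -> True
= True


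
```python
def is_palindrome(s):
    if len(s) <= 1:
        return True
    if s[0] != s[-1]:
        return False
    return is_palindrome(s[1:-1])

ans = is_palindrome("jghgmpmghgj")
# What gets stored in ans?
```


is_palindrome("jghgmpmghgj")
"jghgmpmghgj": s[0]='j' == s[-1]='j' -> is_palindrome("ghgmpmghg")
"ghgmpmghg": s[0]='g' == s[-1]='g' -> is_palindrome("hgmpmgh")
"hgmpmgh": s[0]='h' == s[-1]='h' -> is_palindrome("gmpmg")
"gmpmg": s[0]='g' == s[-1]='g' -> is_palindrome("mpm")
"mpm": s[0]='m' == s[-1]='m' -> is_palindrome("p")
"p": len <= 1 -> True
= True


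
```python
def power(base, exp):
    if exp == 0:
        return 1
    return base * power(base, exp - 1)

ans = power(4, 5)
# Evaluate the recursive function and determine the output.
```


power(4, 5)
= 4 * power(4, 4)
= 4 * 4 * power(4, 3)
= 4 * 4 * 4 * power(4, 2)
= 4 * 4 * 4 * 4 * power(4, 1)
= 4 * 4 * 4 * 4 * 4 * power(4, 0)
= 4 * 4 * 4 * 4 * 4 * 1
= 1024


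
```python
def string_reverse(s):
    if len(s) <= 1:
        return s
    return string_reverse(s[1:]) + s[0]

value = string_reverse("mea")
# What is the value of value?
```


string_reverse("mea")
= string_reverse("ea") + "m"
= string_reverse("a") + "e" + "m"
= "a" + "e" + "m"
= "aem"


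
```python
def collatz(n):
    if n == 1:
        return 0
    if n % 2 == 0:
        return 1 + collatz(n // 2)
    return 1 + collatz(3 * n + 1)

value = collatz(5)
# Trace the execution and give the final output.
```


collatz(5)
5 is odd -> 3*5+1 = 16 -> collatz(16)
16 is even -> collatz(8)
8 is even -> collatz(4)
4 is even -> collatz(2)
2 is even -> collatz(1)
Reached 1 after 5 steps
= 5


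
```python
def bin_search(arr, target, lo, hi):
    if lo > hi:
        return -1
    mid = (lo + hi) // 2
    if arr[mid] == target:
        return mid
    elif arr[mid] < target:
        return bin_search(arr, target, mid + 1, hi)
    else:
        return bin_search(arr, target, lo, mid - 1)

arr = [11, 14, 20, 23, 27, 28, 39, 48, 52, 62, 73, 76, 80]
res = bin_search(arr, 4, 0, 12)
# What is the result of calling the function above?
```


bin_search(arr, 4, 0, 12)
lo=0, hi=12, mid=6, arr[mid]=39
39 > 4, search left half
lo=0, hi=5, mid=2, arr[mid]=20
20 > 4, search left half
lo=0, hi=1, mid=0, arr[mid]=11
11 > 4, search left half
lo > hi, target not found, return -1
= -1


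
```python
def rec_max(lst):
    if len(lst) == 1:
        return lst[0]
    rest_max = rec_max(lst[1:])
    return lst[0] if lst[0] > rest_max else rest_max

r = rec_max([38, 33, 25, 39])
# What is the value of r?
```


rec_max([38, 33, 25, 39])
= compare 38 with rec_max([33, 25, 39])
= compare 33 with rec_max([25, 39])
= compare 25 with rec_max([39])
Base: rec_max([39]) = 39
compare 25 with 39: max = 39
compare 33 with 39: max = 39
compare 38 with 39: max = 39
= 39


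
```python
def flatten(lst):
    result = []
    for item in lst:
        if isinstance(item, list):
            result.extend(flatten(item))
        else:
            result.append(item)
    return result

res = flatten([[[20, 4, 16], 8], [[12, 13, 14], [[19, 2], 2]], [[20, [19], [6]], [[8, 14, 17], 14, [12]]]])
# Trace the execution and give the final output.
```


flatten([[[20, 4, 16], 8], [[12, 13, 14], [[19, 2], 2]], [[20, [19], [6]], [[8, 14, 17], 14, [12]]]])
Processing each element:
  [[20, 4, 16], 8] is a list -> flatten recursively -> [20, 4, 16, 8]
  [[12, 13, 14], [[19, 2], 2]] is a list -> flatten recursively -> [12, 13, 14, 19, 2, 2]
  [[20, [19], [6]], [[8, 14, 17], 14, [12]]] is a list -> flatten recursively -> [20, 19, 6, 8, 14, 17, 14, 12]
= [20, 4, 16, 8, 12, 13, 14, 19, 2, 2, 20, 19, 6, 8, 14, 17, 14, 12]


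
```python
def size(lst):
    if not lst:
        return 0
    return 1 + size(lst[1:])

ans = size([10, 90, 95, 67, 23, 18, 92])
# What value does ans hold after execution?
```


size([10, 90, 95, 67, 23, 18, 92])
= 1 + size([90, 95, 67, 23, 18, 92])
= 1 + 1 + size([95, 67, 23, 18, 92])
= 1 + 1 + 1 + size([67, 23, 18, 92])
= 1 + 1 + 1 + 1 + size([23, 18, 92])
= 1 + 1 + 1 + 1 + 1 + size([18, 92])
= 1 + 1 + 1 + 1 + 1 + 1 + size([92])
= 1 + 1 + 1 + 1 + 1 + 1 + 1 + size([])
= 1 + 1 + 1 + 1 + 1 + 1 + 1 + 0
= 7


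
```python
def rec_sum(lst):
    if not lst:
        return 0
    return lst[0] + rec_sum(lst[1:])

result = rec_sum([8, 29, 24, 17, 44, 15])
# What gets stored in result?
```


rec_sum([8, 29, 24, 17, 44, 15])
= 8 + rec_sum([29, 24, 17, 44, 15])
= 8 + 29 + rec_sum([24, 17, 44, 15])
= 8 + 29 + 24 + rec_sum([17, 44, 15])
= 8 + 29 + 24 + 17 + rec_sum([44, 15])
= 8 + 29 + 24 + 17 + 44 + rec_sum([15])
= 8 + 29 + 24 + 17 + 44 + 15 + rec_sum([])
= 8 + 29 + 24 + 17 + 44 + 15 + 0
= 137


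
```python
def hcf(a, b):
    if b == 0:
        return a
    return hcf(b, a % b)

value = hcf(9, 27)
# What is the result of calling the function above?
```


hcf(9, 27)
= hcf(27, 9 % 27) = hcf(27, 9)
= hcf(9, 27 % 9) = hcf(9, 0)
b == 0, return a = 9


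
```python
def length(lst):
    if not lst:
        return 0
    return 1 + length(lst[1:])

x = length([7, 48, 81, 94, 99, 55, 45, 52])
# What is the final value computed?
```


length([7, 48, 81, 94, 99, 55, 45, 52])
= 1 + length([48, 81, 94, 99, 55, 45, 52])
= 1 + 1 + length([81, 94, 99, 55, 45, 52])
= 1 + 1 + 1 + length([94, 99, 55, 45, 52])
= 1 + 1 + 1 + 1 + length([99, 55, 45, 52])
= 1 + 1 + 1 + 1 + 1 + length([55, 45, 52])
= 1 + 1 + 1 + 1 + 1 + 1 + length([45, 52])
= 1 + 1 + 1 + 1 + 1 + 1 + 1 + length([52])
= 1 + 1 + 1 + 1 + 1 + 1 + 1 + 1 + length([])
= 1 + 1 + 1 + 1 + 1 + 1 + 1 + 1 + 0
= 8


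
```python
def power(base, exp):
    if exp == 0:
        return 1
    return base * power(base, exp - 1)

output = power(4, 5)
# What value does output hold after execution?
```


power(4, 5)
= 4 * power(4, 4)
= 4 * 4 * power(4, 3)
= 4 * 4 * 4 * power(4, 2)
= 4 * 4 * 4 * 4 * power(4, 1)
= 4 * 4 * 4 * 4 * 4 * power(4, 0)
= 4 * 4 * 4 * 4 * 4 * 1
= 1024


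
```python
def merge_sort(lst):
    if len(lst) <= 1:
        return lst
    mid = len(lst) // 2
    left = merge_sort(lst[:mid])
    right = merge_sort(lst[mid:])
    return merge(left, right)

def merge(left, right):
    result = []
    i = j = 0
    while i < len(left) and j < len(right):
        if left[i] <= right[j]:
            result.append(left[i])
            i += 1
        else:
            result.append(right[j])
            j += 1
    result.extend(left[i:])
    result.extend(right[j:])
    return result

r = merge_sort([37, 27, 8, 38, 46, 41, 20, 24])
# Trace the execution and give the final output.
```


merge_sort([37, 27, 8, 38, 46, 41, 20, 24])
Split into [37, 27, 8, 38] and [46, 41, 20, 24]
Left sorted: [8, 27, 37, 38]
Right sorted: [20, 24, 41, 46]
Merge [8, 27, 37, 38] and [20, 24, 41, 46]
= [8, 20, 24, 27, 37, 38, 41, 46]


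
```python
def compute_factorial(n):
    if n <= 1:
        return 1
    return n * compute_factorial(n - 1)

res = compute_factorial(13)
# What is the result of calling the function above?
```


compute_factorial(13)
= 13 * compute_factorial(12)
= 13 * 12 * compute_factorial(11)
= 13 * 12 * 11 * compute_factorial(10)
= 13 * 12 * 11 * 10 * compute_factorial(9)
= 13 * 12 * 11 * 10 * 9 * compute_factorial(8)
= 13 * 12 * 11 * 10 * 9 * 8 * compute_factorial(7)
= 13 * 12 * 11 * 10 * 9 * 8 * 7 * compute_factorial(6)
= 13 * 12 * 11 * 10 * 9 * 8 * 7 * 6 * compute_factorial(5)
= 13 * 12 * 11 * 10 * 9 * 8 * 7 * 6 * 5 * compute_factorial(4)
= 13 * 12 * 11 * 10 * 9 * 8 * 7 * 6 * 5 * 4 * compute_factorial(3)
= 13 * 12 * 11 * 10 * 9 * 8 * 7 * 6 * 5 * 4 * 3 * compute_factorial(2)
= 13 * 12 * 11 * 10 * 9 * 8 * 7 * 6 * 5 * 4 * 3 * 2 * compute_factorial(1)
= 13 * 12 * 11 * 10 * 9 * 8 * 7 * 6 * 5 * 4 * 3 * 2 * 1
= 6227020800


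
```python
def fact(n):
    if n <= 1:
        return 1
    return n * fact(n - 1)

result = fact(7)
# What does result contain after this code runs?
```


fact(7)
= 7 * fact(6)
= 7 * 6 * fact(5)
= 7 * 6 * 5 * fact(4)
= 7 * 6 * 5 * 4 * fact(3)
= 7 * 6 * 5 * 4 * 3 * fact(2)
= 7 * 6 * 5 * 4 * 3 * 2 * fact(1)
= 7 * 6 * 5 * 4 * 3 * 2 * 1
= 5040


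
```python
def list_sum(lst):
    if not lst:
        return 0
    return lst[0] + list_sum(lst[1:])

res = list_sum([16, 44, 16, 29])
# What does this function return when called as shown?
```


list_sum([16, 44, 16, 29])
= 16 + list_sum([44, 16, 29])
= 16 + 44 + list_sum([16, 29])
= 16 + 44 + 16 + list_sum([29])
= 16 + 44 + 16 + 29 + list_sum([])
= 16 + 44 + 16 + 29 + 0
= 105


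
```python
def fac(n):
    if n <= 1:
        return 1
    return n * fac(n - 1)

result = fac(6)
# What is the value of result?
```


fac(6)
= 6 * fac(5)
= 6 * 5 * fac(4)
= 6 * 5 * 4 * fac(3)
= 6 * 5 * 4 * 3 * fac(2)
= 6 * 5 * 4 * 3 * 2 * fac(1)
= 6 * 5 * 4 * 3 * 2 * 1
= 720


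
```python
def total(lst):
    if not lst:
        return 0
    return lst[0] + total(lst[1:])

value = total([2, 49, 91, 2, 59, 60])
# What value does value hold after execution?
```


total([2, 49, 91, 2, 59, 60])
= 2 + total([49, 91, 2, 59, 60])
= 2 + 49 + total([91, 2, 59, 60])
= 2 + 49 + 91 + total([2, 59, 60])
= 2 + 49 + 91 + 2 + total([59, 60])
= 2 + 49 + 91 + 2 + 59 + total([60])
= 2 + 49 + 91 + 2 + 59 + 60 + total([])
= 2 + 49 + 91 + 2 + 59 + 60 + 0
= 263


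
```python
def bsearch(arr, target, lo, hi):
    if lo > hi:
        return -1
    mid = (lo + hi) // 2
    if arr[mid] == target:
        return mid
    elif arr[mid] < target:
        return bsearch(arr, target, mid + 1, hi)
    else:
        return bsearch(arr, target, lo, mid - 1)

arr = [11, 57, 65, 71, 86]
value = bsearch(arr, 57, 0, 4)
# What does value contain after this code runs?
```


bsearch(arr, 57, 0, 4)
lo=0, hi=4, mid=2, arr[mid]=65
65 > 57, search left half
lo=0, hi=1, mid=0, arr[mid]=11
11 < 57, search right half
lo=1, hi=1, mid=1, arr[mid]=57
arr[1] == 57, found at index 1
= 1


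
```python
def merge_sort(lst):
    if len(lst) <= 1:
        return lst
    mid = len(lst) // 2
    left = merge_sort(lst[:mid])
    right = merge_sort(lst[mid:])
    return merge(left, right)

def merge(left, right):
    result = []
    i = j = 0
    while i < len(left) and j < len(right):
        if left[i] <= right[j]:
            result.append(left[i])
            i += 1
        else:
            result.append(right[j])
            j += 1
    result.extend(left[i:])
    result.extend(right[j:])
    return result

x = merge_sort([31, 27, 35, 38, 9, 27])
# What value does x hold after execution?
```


merge_sort([31, 27, 35, 38, 9, 27])
Split into [31, 27, 35] and [38, 9, 27]
Left sorted: [27, 31, 35]
Right sorted: [9, 27, 38]
Merge [27, 31, 35] and [9, 27, 38]
= [9, 27, 27, 31, 35, 38]


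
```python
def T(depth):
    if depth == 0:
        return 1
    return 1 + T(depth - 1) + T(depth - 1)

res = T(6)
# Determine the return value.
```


T(6)
= 1 + T(5) + T(5)
= 1 + 2 * T(5)
T(k) = 2^(k+1) - 1
T(0) = 1
T(1) = 3
T(2) = 7
T(3) = 15
T(4) = 31
T(6) = 2^7 - 1 = 127


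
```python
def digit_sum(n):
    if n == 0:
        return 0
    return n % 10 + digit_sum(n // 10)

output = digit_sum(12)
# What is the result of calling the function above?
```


digit_sum(12)
= 2 + digit_sum(1)
= 2 + 1 + digit_sum(0)
= 2 + 1 + 0
= 3


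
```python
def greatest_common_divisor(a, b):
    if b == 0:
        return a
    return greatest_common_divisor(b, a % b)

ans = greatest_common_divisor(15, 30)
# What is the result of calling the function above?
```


greatest_common_divisor(15, 30)
= greatest_common_divisor(30, 15 % 30) = greatest_common_divisor(30, 15)
= greatest_common_divisor(15, 30 % 15) = greatest_common_divisor(15, 0)
b == 0, return a = 15


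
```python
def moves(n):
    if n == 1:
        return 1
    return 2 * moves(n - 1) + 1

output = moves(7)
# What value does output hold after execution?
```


moves(7)
= 2 * moves(6) + 1
= 2 * (2 * moves(5) + 1) + 1
= 2 * (2 * (2 * moves(4) + 1) + 1) + 1
= 2 * (2 * (2 * (2 * moves(3) + 1) + 1) + 1) + 1
= 2 * (2 * (2 * (2 * (2 * moves(2) + 1) + 1) + 1) + 1) + 1
= 2 * (2 * (2 * (2 * (2 * (2 * moves(1) + 1) + 1) + 1) + 1) + 1) + 1
Now compute bottom-up:
moves(1) = 1
moves(2) = 2 * 1 + 1 = 3
moves(3) = 2 * 3 + 1 = 7
moves(4) = 2 * 7 + 1 = 15
moves(5) = 2 * 15 + 1 = 31
moves(6) = 2 * 31 + 1 = 63
moves(7) = 2 * 63 + 1 = 127
= 127


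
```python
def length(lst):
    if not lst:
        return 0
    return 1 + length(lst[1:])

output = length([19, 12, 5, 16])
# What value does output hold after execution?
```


length([19, 12, 5, 16])
= 1 + length([12, 5, 16])
= 1 + 1 + length([5, 16])
= 1 + 1 + 1 + length([16])
= 1 + 1 + 1 + 1 + length([])
= 1 + 1 + 1 + 1 + 0
= 4


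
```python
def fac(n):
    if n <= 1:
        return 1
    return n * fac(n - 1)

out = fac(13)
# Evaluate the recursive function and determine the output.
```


fac(13)
= 13 * fac(12)
= 13 * 12 * fac(11)
= 13 * 12 * 11 * fac(10)
= 13 * 12 * 11 * 10 * fac(9)
= 13 * 12 * 11 * 10 * 9 * fac(8)
= 13 * 12 * 11 * 10 * 9 * 8 * fac(7)
= 13 * 12 * 11 * 10 * 9 * 8 * 7 * fac(6)
= 13 * 12 * 11 * 10 * 9 * 8 * 7 * 6 * fac(5)
= 13 * 12 * 11 * 10 * 9 * 8 * 7 * 6 * 5 * fac(4)
= 13 * 12 * 11 * 10 * 9 * 8 * 7 * 6 * 5 * 4 * fac(3)
= 13 * 12 * 11 * 10 * 9 * 8 * 7 * 6 * 5 * 4 * 3 * fac(2)
= 13 * 12 * 11 * 10 * 9 * 8 * 7 * 6 * 5 * 4 * 3 * 2 * fac(1)
= 13 * 12 * 11 * 10 * 9 * 8 * 7 * 6 * 5 * 4 * 3 * 2 * 1
= 6227020800


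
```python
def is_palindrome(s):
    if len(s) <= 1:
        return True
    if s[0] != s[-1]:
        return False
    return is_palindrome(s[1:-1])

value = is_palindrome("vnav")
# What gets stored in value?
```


is_palindrome("vnav")
"vnav": s[0]='v' == s[-1]='v' -> is_palindrome("na")
"na": s[0]='n' != s[-1]='a' -> False
= False


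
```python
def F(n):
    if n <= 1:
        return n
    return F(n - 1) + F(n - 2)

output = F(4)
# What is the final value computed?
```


F(4)
= F(3) + F(2)
= (F(2) + F(1)) + F(2)
Computing bottom-up: F(0)=0, F(1)=1, F(2)=1, F(3)=2, F(4)=3
= 3


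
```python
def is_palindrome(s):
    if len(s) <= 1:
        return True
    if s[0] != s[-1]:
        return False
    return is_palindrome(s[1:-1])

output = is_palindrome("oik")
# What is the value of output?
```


is_palindrome("oik")
"oik": s[0]='o' != s[-1]='k' -> False
= False


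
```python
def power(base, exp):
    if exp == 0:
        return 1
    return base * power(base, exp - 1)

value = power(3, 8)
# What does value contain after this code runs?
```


power(3, 8)
= 3 * power(3, 7)
= 3 * 3 * power(3, 6)
= 3 * 3 * 3 * power(3, 5)
= 3 * 3 * 3 * 3 * power(3, 4)
= 3 * 3 * 3 * 3 * 3 * power(3, 3)
= 3 * 3 * 3 * 3 * 3 * 3 * power(3, 2)
= 3 * 3 * 3 * 3 * 3 * 3 * 3 * power(3, 1)
= 3 * 3 * 3 * 3 * 3 * 3 * 3 * 3 * power(3, 0)
= 3 * 3 * 3 * 3 * 3 * 3 * 3 * 3 * 1
= 6561


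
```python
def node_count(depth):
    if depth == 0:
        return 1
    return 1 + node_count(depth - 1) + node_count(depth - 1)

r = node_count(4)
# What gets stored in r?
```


node_count(4)
= 1 + node_count(3) + node_count(3)
= 1 + 2 * node_count(3)
node_count(k) = 2^(k+1) - 1
node_count(0) = 1
node_count(1) = 3
node_count(2) = 7
node_count(3) = 15
node_count(4) = 31
node_count(4) = 2^5 - 1 = 31


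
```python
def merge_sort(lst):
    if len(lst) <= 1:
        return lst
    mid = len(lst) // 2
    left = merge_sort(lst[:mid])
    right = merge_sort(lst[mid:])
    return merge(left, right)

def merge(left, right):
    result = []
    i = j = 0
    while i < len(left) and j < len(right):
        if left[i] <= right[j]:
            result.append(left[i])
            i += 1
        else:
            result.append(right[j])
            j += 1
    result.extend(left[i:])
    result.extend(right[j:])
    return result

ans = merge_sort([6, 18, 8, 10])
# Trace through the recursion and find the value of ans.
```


merge_sort([6, 18, 8, 10])
Split into [6, 18] and [8, 10]
Left sorted: [6, 18]
Right sorted: [8, 10]
Merge [6, 18] and [8, 10]
= [6, 8, 10, 18]


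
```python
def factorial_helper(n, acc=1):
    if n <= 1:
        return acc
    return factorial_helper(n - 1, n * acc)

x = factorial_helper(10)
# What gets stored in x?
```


factorial_helper(10, 1)
= factorial_helper(9, 10 * 1) = factorial_helper(9, 10)
= factorial_helper(8, 9 * 10) = factorial_helper(8, 90)
= factorial_helper(7, 8 * 90) = factorial_helper(7, 720)
= factorial_helper(6, 7 * 720) = factorial_helper(6, 5040)
= factorial_helper(5, 6 * 5040) = factorial_helper(5, 30240)
= factorial_helper(4, 5 * 30240) = factorial_helper(4, 151200)
= factorial_helper(3, 4 * 151200) = factorial_helper(3, 604800)
= factorial_helper(2, 3 * 604800) = factorial_helper(2, 1814400)
= factorial_helper(1, 2 * 1814400) = factorial_helper(1, 3628800)
n <= 1, return acc = 3628800


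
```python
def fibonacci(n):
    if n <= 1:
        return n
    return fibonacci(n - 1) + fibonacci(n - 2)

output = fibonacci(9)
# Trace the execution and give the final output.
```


fibonacci(9)
= fibonacci(8) + fibonacci(7)
= (fibonacci(7) + fibonacci(6)) + fibonacci(7)
Computing bottom-up: fibonacci(0)=0, fibonacci(1)=1, fibonacci(2)=1, fibonacci(3)=2, fibonacci(4)=3, fibonacci(5)=5, fibonacci(6)=8, fibonacci(7)=13, fibonacci(8)=21, fibonacci(9)=34
= 34


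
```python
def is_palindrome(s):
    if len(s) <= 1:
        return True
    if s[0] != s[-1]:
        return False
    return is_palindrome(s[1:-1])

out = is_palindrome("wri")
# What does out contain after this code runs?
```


is_palindrome("wri")
"wri": s[0]='w' != s[-1]='i' -> False
= False


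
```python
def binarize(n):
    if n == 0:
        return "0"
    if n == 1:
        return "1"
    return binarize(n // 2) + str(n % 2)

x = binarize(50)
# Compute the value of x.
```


binarize(50)
= binarize(25) + "0"
= binarize(12) + "1" + "0"
= binarize(6) + "0" + "1" + "0"
= binarize(3) + "0" + "0" + "1" + "0"
= binarize(1) + "1" + "0" + "0" + "1" + "0"
= "1" + "1" + "0" + "0" + "1" + "0"
= "110010"


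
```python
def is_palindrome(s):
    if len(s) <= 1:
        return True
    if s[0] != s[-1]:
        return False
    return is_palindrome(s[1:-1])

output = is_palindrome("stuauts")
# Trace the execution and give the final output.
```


is_palindrome("stuauts")
"stuauts": s[0]='s' == s[-1]='s' -> is_palindrome("tuaut")
"tuaut": s[0]='t' == s[-1]='t' -> is_palindrome("uau")
"uau": s[0]='u' == s[-1]='u' -> is_palindrome("a")
"a": len <= 1 -> True
= True


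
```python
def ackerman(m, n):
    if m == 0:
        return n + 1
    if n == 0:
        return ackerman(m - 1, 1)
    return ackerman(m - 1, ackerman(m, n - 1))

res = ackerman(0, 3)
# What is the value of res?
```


ackerman(0, 3)
m == 0: return 3 + 1 = 4
= 4


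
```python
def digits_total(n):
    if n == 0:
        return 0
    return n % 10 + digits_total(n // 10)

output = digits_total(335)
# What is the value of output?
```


digits_total(335)
= 5 + digits_total(33)
= 5 + 3 + digits_total(3)
= 5 + 3 + 3 + digits_total(0)
= 5 + 3 + 3 + 0
= 11


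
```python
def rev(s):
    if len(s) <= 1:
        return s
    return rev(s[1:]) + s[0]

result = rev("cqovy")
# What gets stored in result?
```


rev("cqovy")
= rev("qovy") + "c"
= rev("ovy") + "q" + "c"
= rev("vy") + "o" + "q" + "c"
= rev("y") + "v" + "o" + "q" + "c"
= "y" + "v" + "o" + "q" + "c"
= "yvoqc"


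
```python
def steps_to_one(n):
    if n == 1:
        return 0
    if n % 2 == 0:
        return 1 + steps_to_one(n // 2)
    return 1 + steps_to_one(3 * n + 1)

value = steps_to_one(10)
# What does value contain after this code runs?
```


steps_to_one(10)
10 is even -> steps_to_one(5)
5 is odd -> 3*5+1 = 16 -> steps_to_one(16)
16 is even -> steps_to_one(8)
8 is even -> steps_to_one(4)
4 is even -> steps_to_one(2)
2 is even -> steps_to_one(1)
Reached 1 after 6 steps
= 6
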